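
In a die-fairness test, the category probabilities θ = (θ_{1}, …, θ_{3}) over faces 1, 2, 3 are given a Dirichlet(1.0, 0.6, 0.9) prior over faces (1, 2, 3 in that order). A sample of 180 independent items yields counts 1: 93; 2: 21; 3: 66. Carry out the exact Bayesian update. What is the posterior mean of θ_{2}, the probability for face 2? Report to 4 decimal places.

0.1184

The Dirichlet prior is conjugate to the Multinomial likelihood: each posterior αⱼ = prior αⱼ + observed count nⱼ.
Posterior concentration: (94.0, 21.6, 66.9), total = 182.5.
E[θ_{2}|data] = α_{2}/Σα = 21.6/182.5 = 0.1184.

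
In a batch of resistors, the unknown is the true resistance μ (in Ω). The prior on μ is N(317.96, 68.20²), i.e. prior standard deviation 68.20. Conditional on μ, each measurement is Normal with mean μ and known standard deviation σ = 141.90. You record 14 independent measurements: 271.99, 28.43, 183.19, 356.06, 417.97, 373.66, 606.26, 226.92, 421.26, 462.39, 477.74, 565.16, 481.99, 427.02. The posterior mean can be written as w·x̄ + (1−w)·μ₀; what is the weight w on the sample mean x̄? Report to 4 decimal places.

0.7638

For Normal data with known variance σ², a Normal(μ₀, σ₀²) prior on μ is conjugate. Posterior precision = 1/σ₀² + n/σ²; posterior mean is the precision-weighted average of μ₀ and x̄.
σ₀² = 68.20² = 4651.24, σ² = 141.90² = 20135.61. Prior precision 1/σ₀² = 1/4651.24; data precision n/σ² = 14/20135.61.
w = (n/σ²)/(1/σ₀² + n/σ²) = n·σ₀²/(σ² + n·σ₀²) = 14·4651.24/(20135.61 + 14·4651.24) = 65117.36/85252.97 = 0.7638.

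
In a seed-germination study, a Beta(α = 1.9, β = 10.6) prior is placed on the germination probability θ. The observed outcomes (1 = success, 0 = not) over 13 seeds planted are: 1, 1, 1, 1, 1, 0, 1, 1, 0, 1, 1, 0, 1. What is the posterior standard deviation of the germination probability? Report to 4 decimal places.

The Beta prior is conjugate to a Binomial/Bernoulli likelihood; the update adds successes to α and failures to β.
Posterior: Beta(α+k, β+n−k) = Beta(1.9+10, 10.6+3) = Beta(11.9, 13.6).
Var = αβ/((α+β)²(α+β+1)) = 11.9·13.6/(25.5²·26.5) = 0.00939203; SD = √0.00939203 = 0.0969.

0.0969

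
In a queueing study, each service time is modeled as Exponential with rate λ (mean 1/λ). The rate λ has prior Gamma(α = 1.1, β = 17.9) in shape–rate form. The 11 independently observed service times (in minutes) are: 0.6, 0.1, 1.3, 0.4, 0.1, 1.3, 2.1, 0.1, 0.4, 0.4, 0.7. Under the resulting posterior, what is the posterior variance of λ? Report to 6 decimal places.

With a Gamma(shape α, rate β) prior on the exponential rate λ, the posterior after n observations with total T = Σxᵢ is Gamma(α+n, β+T).
Sum of observations T = 7.5 minutes; n = 11.
Posterior: Gamma(1.1+11, 17.9+7.5) = Gamma(12.1, 25.4).
Var = α/β² = 0.018755.

0.018755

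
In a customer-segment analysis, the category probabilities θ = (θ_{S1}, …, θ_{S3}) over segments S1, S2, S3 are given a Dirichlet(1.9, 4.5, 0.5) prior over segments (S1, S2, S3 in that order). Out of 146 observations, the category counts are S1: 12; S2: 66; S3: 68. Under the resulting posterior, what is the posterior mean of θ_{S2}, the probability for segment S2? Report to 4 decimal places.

The Dirichlet prior is conjugate to the Multinomial likelihood: each posterior αⱼ = prior αⱼ + observed count nⱼ.
Posterior concentration: (13.9, 70.5, 68.5), total = 152.9.
E[θ_{S2}|data] = α_{S2}/Σα = 70.5/152.9 = 0.4611.

0.4611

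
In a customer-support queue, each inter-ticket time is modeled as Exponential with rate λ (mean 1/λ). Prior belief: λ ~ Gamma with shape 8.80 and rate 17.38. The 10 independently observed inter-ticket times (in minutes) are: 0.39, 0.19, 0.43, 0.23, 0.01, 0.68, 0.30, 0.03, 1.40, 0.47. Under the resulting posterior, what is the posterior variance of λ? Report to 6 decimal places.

0.040633

With a Gamma(shape α, rate β) prior on the exponential rate λ, the posterior after n observations with total T = Σxᵢ is Gamma(α+n, β+T).
Sum of observations T = 4.13 minutes; n = 10.
Posterior: Gamma(8.80+10, 17.38+4.13) = Gamma(18.80, 21.51).
Var = α/β² = 0.040633.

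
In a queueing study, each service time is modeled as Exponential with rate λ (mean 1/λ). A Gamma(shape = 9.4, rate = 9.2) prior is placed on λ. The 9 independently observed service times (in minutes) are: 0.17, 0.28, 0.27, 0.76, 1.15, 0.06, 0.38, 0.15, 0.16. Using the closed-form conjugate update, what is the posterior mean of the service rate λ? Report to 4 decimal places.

With a Gamma(shape α, rate β) prior on the exponential rate λ, the posterior after n observations with total T = Σxᵢ is Gamma(α+n, β+T).
Sum of observations T = 3.38 minutes; n = 9.
Posterior: Gamma(9.4+9, 9.2+3.38) = Gamma(18.4, 12.58).
Posterior mean of λ = α/β = 18.4/12.58 = 1.4626.

1.4626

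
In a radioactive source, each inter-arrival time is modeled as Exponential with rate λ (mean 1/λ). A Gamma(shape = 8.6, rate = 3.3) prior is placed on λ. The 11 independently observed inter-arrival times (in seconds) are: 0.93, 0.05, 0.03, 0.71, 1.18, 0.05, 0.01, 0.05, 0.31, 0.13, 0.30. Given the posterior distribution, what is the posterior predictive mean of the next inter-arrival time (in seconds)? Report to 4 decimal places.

With a Gamma(shape α, rate β) prior on the exponential rate λ, the posterior after n observations with total T = Σxᵢ is Gamma(α+n, β+T).
Sum of observations T = 3.75 seconds; n = 11.
Posterior: Gamma(8.6+11, 3.3+3.75) = Gamma(19.6, 7.05).
The predictive distribution for the next observation is Lomax; its mean is β/(α−1) = 7.05/18.6 = 0.3790.

0.3790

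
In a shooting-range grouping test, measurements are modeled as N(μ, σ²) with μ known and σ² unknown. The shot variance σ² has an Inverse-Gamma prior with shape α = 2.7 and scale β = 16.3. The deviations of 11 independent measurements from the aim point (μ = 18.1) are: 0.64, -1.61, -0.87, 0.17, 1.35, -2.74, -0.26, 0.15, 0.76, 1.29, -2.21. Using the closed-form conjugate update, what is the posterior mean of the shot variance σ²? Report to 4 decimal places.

3.6759

With known mean μ and an Inverse-Gamma(α, β) prior on σ², the Normal likelihood is conjugate: posterior is Inv-Gamma(α + n/2, β + Σ(xᵢ−μ)²/2).
Σ(xᵢ−μ)² = (0.64)² + (-1.61)² + (-0.87)² + (0.17)² + (1.35)² + (-2.74)² + (-0.26)² + (0.15)² + (0.76)² + (1.29)² + (-2.21)² = 20.3335.
Posterior: Inv-Gamma(2.7 + 11/2, 16.3 + 20.3335/2) = Inv-Gamma(8.20, 26.46675).
E[σ²|data] = β/(α−1) = 26.46675/7.20 = 3.6759.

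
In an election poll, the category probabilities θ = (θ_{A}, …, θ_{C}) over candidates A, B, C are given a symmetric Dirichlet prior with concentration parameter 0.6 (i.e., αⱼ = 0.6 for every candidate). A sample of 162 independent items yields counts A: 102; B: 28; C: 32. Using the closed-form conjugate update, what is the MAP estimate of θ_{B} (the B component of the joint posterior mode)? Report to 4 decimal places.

The Dirichlet prior is conjugate to the Multinomial likelihood: each posterior αⱼ = prior αⱼ + observed count nⱼ.
Posterior concentration: (102.6, 28.6, 32.6), total = 163.8.
Joint mode component: (α_{B}−1)/(Σα−K) = 27.6/160.8 = 0.1716.

0.1716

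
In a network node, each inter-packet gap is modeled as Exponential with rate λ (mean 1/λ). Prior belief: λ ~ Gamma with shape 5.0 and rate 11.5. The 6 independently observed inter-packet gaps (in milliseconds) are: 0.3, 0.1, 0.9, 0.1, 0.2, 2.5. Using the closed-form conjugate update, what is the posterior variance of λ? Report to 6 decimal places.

With a Gamma(shape α, rate β) prior on the exponential rate λ, the posterior after n observations with total T = Σxᵢ is Gamma(α+n, β+T).
Sum of observations T = 4.1 milliseconds; n = 6.
Posterior: Gamma(5.0+6, 11.5+4.1) = Gamma(11.0, 15.6).
Var = α/β² = 0.045201.

0.045201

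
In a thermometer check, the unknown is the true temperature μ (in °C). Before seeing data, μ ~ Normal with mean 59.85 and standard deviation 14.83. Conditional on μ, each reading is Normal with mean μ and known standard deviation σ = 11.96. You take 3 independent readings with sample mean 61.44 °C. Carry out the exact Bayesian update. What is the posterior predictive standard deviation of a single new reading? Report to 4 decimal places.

For Normal data with known variance σ², a Normal(μ₀, σ₀²) prior on μ is conjugate. Posterior precision = 1/σ₀² + n/σ²; posterior mean is the precision-weighted average of μ₀ and x̄.
σ₀² = 14.83² = 219.9289, σ² = 11.96² = 143.0416; σ² + n·σ₀² = 143.0416 + 3·219.9289 = 802.8283.
Posterior precision = 1/σ₀² + n/σ² = 1/219.9289 + 3/143.0416 = (σ² + n·σ₀²)/(σ₀²σ²) = 802.8283/(219.9289·143.0416); posterior variance σₙ² = σ₀²σ²/(σ² + n·σ₀²) = 219.9289·143.0416/802.8283 = 39.185193.
Predictive variance for one new observation = σₙ² + σ² = 219.9289·143.0416/802.8283 + 143.0416 = σ²·(σ₀² + 802.8283)/802.8283 = 143.0416·1022.7572/802.8283 = 182.226793; SD = √(143.0416·1022.7572/802.8283) = 13.4991.

13.4991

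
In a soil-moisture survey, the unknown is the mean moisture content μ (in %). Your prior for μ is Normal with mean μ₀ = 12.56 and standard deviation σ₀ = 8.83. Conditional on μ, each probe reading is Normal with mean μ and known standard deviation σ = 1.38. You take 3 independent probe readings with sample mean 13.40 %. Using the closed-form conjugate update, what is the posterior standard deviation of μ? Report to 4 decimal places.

For Normal data with known variance σ², a Normal(μ₀, σ₀²) prior on μ is conjugate. Posterior precision = 1/σ₀² + n/σ²; posterior mean is the precision-weighted average of μ₀ and x̄.
σ₀² = 8.83² = 77.9689, σ² = 1.38² = 1.9044; σ² + n·σ₀² = 1.9044 + 3·77.9689 = 235.8111.
Posterior precision = 1/σ₀² + n/σ² = 1/77.9689 + 3/1.9044 = (σ² + n·σ₀²)/(σ₀²σ²) = 235.8111/(77.9689·1.9044); posterior variance σₙ² = σ₀²σ²/(σ² + n·σ₀²) = 77.9689·1.9044/235.8111 = 0.629673.
Posterior SD = √σₙ² = √(77.9689·1.9044/235.8111) = 0.7935.

0.7935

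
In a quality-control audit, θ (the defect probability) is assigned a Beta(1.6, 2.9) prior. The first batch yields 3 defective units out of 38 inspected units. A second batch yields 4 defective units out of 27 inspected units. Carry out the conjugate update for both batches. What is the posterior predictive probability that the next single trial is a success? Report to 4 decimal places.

0.1237

The Beta prior is conjugate to a Binomial/Bernoulli likelihood; the update adds successes to α and failures to β.
After batch 1: Beta(1.6+3, 2.9+35) = Beta(4.6, 37.9).
After batch 2: Beta(4.6+4, 37.9+23) = Beta(8.6, 60.9).
For a single future Bernoulli trial, P(success | data) = α/(α+β) = 0.1237.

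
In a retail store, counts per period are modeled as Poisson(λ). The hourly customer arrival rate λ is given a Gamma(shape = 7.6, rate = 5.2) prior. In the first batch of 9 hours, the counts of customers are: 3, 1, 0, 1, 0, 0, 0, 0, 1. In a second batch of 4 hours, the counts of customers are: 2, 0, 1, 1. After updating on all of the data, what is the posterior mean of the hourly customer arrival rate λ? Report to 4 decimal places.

0.9670

With a Gamma(shape α, rate β) prior, the Poisson likelihood is conjugate: the posterior is Gamma(α + ΣXᵢ, β + n).
Batch 1: sum of counts S = 6 over n = 9 hours.
After batch 1: Gamma(α+S, β+n) = Gamma(7.6+6, 5.2+9) = Gamma(13.6, 14.2).
Batch 2: sum of counts S = 4 over n = 4 hours.
After batch 2: Gamma(α+S, β+n) = Gamma(13.6+4, 14.2+4) = Gamma(17.6, 18.2).
Posterior mean = α/β = 17.6/18.2 = 0.9670.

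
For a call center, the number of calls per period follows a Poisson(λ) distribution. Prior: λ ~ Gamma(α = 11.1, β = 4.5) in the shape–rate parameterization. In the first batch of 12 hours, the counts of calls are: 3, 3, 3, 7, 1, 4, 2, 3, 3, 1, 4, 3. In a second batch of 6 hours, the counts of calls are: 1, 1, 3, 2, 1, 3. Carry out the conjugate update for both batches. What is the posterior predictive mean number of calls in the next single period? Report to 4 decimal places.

With a Gamma(shape α, rate β) prior, the Poisson likelihood is conjugate: the posterior is Gamma(α + ΣXᵢ, β + n).
Batch 1: sum of counts S = 37 over n = 12 hours.
After batch 1: Gamma(α+S, β+n) = Gamma(11.1+37, 4.5+12) = Gamma(48.1, 16.5).
Batch 2: sum of counts S = 11 over n = 6 hours.
After batch 2: Gamma(α+S, β+n) = Gamma(48.1+11, 16.5+6) = Gamma(59.1, 22.5).
The predictive distribution for one future period is NegBinom with mean α/β = 2.6267.

2.6267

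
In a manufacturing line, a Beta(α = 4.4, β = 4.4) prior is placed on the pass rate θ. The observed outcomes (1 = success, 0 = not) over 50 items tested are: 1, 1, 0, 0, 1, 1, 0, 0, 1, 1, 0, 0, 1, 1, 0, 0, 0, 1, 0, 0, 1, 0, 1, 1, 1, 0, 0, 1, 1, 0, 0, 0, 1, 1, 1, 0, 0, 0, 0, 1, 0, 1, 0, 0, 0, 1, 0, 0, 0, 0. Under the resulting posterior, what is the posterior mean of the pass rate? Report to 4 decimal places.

0.4320

The Beta prior is conjugate to a Binomial/Bernoulli likelihood; the update adds successes to α and failures to β.
Posterior: Beta(α+k, β+n−k) = Beta(4.4+21, 4.4+29) = Beta(25.4, 33.4).
Posterior mean = α/(α+β) = 25.4/58.8 = 0.4320.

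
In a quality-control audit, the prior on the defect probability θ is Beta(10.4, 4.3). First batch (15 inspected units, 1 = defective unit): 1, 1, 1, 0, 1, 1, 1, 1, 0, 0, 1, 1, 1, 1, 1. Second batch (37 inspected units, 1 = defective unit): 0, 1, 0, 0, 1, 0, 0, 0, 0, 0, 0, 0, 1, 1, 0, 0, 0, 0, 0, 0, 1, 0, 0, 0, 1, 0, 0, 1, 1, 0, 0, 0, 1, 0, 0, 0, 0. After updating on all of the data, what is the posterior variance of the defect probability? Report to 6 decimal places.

0.003680

The Beta prior is conjugate to a Binomial/Bernoulli likelihood; the update adds successes to α and failures to β.
After batch 1: Beta(10.4+12, 4.3+3) = Beta(22.4, 7.3).
After batch 2: Beta(22.4+9, 7.3+28) = Beta(31.4, 35.3).
Var = αβ/((α+β)²(α+β+1)) = 31.4·35.3/(66.7²·67.7) = 0.003680.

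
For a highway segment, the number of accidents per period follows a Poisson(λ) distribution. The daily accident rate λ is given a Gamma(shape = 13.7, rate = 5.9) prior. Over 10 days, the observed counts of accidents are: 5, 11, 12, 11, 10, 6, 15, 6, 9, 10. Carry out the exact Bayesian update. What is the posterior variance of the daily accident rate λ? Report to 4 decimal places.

0.4300

With a Gamma(shape α, rate β) prior, the Poisson likelihood is conjugate: the posterior is Gamma(α + ΣXᵢ, β + n).
Sum of counts S = 95 over n = 10 days.
Posterior: Gamma(α+S, β+n) = Gamma(13.7+95, 5.9+10) = Gamma(108.7, 15.9).
Var = α/β² = 108.7/15.9² = 0.4300.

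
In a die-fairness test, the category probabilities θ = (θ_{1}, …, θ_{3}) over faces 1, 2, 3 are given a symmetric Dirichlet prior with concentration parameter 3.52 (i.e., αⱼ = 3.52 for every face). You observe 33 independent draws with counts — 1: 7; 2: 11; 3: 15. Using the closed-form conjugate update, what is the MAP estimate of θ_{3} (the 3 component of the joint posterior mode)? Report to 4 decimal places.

The Dirichlet prior is conjugate to the Multinomial likelihood: each posterior αⱼ = prior αⱼ + observed count nⱼ.
Posterior concentration: (10.52, 14.52, 18.52), total = 43.56.
Joint mode component: (α_{3}−1)/(Σα−K) = 17.52/40.56 = 0.4320.

0.4320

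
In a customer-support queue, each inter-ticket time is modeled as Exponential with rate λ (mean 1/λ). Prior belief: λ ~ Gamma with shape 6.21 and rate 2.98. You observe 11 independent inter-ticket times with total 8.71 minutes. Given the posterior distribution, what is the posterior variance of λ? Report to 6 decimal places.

With a Gamma(shape α, rate β) prior on the exponential rate λ, the posterior after n observations with total T = Σxᵢ is Gamma(α+n, β+T).
Posterior: Gamma(6.21+11, 2.98+8.71) = Gamma(17.21, 11.69).
Var = α/β² = 0.125937.

0.125937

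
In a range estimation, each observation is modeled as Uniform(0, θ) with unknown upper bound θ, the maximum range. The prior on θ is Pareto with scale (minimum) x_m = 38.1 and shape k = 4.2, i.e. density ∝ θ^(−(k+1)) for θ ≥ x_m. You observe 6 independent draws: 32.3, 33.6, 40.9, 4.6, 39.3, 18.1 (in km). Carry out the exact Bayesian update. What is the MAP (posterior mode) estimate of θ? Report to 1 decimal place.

A Pareto(scale x_m, shape k) prior on the upper bound θ of Uniform(0, θ) is conjugate: posterior is Pareto(max(x_m, max xᵢ), k + n).
Sample maximum = 40.9; prior scale x_m = 38.1 → posterior scale = max = 40.9.
Posterior shape = 4.2 + 6 = 10.2.
The Pareto density is decreasing on [x_m, ∞), so the mode is x_m = 40.9.

40.9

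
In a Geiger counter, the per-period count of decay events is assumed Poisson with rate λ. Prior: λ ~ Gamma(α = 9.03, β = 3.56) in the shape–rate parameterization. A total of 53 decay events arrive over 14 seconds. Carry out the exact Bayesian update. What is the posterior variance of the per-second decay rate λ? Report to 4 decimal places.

0.2012

With a Gamma(shape α, rate β) prior, the Poisson likelihood is conjugate: the posterior is Gamma(α + ΣXᵢ, β + n).
Posterior: Gamma(α+S, β+n) = Gamma(9.03+53, 3.56+14) = Gamma(62.03, 17.56).
Var = α/β² = 62.03/17.56² = 0.2012.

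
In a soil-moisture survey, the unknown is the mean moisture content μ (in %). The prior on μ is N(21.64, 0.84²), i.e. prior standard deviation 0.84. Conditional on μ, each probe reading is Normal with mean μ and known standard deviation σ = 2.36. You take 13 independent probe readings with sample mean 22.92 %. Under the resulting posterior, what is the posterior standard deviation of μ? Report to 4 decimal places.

For Normal data with known variance σ², a Normal(μ₀, σ₀²) prior on μ is conjugate. Posterior precision = 1/σ₀² + n/σ²; posterior mean is the precision-weighted average of μ₀ and x̄.
σ₀² = 0.84² = 0.7056, σ² = 2.36² = 5.5696; σ² + n·σ₀² = 5.5696 + 13·0.7056 = 14.7424.
Posterior precision = 1/σ₀² + n/σ² = 1/0.7056 + 13/5.5696 = (σ² + n·σ₀²)/(σ₀²σ²) = 14.7424/(0.7056·5.5696); posterior variance σₙ² = σ₀²σ²/(σ² + n·σ₀²) = 0.7056·5.5696/14.7424 = 0.266572.
Posterior SD = √σₙ² = √(0.7056·5.5696/14.7424) = 0.5163.

0.5163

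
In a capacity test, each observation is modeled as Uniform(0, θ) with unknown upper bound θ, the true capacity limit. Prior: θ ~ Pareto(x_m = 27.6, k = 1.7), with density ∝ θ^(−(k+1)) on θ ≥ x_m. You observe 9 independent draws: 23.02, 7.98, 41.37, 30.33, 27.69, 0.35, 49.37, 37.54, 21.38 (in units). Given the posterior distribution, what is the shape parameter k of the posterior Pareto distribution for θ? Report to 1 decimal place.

10.7

A Pareto(scale x_m, shape k) prior on the upper bound θ of Uniform(0, θ) is conjugate: posterior is Pareto(max(x_m, max xᵢ), k + n).
Sample maximum = 49.37; prior scale x_m = 27.6 → posterior scale = max = 49.37.
Posterior shape = 1.7 + 9 = 10.7.
Posterior shape k = 10.7.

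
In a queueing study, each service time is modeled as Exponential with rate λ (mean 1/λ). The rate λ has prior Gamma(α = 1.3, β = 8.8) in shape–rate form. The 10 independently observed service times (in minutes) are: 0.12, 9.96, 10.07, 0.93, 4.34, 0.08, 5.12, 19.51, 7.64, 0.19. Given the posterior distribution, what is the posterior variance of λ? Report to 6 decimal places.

With a Gamma(shape α, rate β) prior on the exponential rate λ, the posterior after n observations with total T = Σxᵢ is Gamma(α+n, β+T).
Sum of observations T = 57.96 minutes; n = 10.
Posterior: Gamma(1.3+10, 8.8+57.96) = Gamma(11.3, 66.76).
Var = α/β² = 0.002535.

0.002535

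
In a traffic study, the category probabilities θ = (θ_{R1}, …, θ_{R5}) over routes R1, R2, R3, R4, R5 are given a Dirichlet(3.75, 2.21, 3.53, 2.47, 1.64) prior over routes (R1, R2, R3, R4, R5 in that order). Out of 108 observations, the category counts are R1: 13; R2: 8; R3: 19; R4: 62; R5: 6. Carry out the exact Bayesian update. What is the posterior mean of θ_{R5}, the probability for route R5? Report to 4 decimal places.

0.0628

The Dirichlet prior is conjugate to the Multinomial likelihood: each posterior αⱼ = prior αⱼ + observed count nⱼ.
Posterior concentration: (16.75, 10.21, 22.53, 64.47, 7.64), total = 121.60.
E[θ_{R5}|data] = α_{R5}/Σα = 7.64/121.60 = 0.0628.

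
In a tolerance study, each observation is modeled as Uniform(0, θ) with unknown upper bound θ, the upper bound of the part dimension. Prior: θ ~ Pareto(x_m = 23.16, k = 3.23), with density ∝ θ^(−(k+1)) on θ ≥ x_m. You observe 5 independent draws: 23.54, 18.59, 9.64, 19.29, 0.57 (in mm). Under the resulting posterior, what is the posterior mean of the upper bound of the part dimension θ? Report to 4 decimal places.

A Pareto(scale x_m, shape k) prior on the upper bound θ of Uniform(0, θ) is conjugate: posterior is Pareto(max(x_m, max xᵢ), k + n).
Sample maximum = 23.54; prior scale x_m = 23.16 → posterior scale = max = 23.54.
Posterior shape = 3.23 + 5 = 8.23.
E[θ|data] = k·x_m/(k−1) = 8.23·23.54/7.23 = 26.7959.

26.7959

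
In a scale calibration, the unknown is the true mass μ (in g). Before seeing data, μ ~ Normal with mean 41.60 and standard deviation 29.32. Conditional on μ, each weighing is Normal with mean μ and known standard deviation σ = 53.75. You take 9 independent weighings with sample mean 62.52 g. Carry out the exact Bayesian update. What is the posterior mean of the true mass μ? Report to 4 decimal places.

56.8322

For Normal data with known variance σ², a Normal(μ₀, σ₀²) prior on μ is conjugate. Posterior precision = 1/σ₀² + n/σ²; posterior mean is the precision-weighted average of μ₀ and x̄.
n·x̄ = 9·62.52 = 562.68.
σ₀² = 29.32² = 859.6624, σ² = 53.75² = 2889.0625; σ² + n·σ₀² = 2889.0625 + 9·859.6624 = 10626.0241.
Posterior mean = (μ₀/σ₀² + n·x̄/σ²)/(1/σ₀² + n/σ²) = (σ²·μ₀ + σ₀²·n·x̄)/(σ² + n·σ₀²) = (2889.0625·41.60 + 859.6624·562.68)/10626.0241 = 603899.839232/10626.0241 = 56.8322.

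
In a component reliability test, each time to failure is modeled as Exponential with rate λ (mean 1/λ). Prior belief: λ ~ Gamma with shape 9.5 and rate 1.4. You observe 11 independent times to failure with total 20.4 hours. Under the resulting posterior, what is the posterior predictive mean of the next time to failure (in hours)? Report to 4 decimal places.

1.1179

With a Gamma(shape α, rate β) prior on the exponential rate λ, the posterior after n observations with total T = Σxᵢ is Gamma(α+n, β+T).
Posterior: Gamma(9.5+11, 1.4+20.4) = Gamma(20.5, 21.8).
The predictive distribution for the next observation is Lomax; its mean is β/(α−1) = 21.8/19.5 = 1.1179.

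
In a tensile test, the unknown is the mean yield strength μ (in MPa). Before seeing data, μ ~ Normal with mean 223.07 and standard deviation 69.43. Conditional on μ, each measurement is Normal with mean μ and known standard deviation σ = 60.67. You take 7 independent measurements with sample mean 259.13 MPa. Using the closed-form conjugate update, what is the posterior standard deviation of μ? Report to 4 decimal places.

For Normal data with known variance σ², a Normal(μ₀, σ₀²) prior on μ is conjugate. Posterior precision = 1/σ₀² + n/σ²; posterior mean is the precision-weighted average of μ₀ and x̄.
σ₀² = 69.43² = 4820.5249, σ² = 60.67² = 3680.8489; σ² + n·σ₀² = 3680.8489 + 7·4820.5249 = 37424.5232.
Posterior precision = 1/σ₀² + n/σ² = 1/4820.5249 + 7/3680.8489 = (σ² + n·σ₀²)/(σ₀²σ²) = 37424.5232/(4820.5249·3680.8489); posterior variance σₙ² = σ₀²σ²/(σ² + n·σ₀²) = 4820.5249·3680.8489/37424.5232 = 474.117564.
Posterior SD = √σₙ² = √(4820.5249·3680.8489/37424.5232) = 21.7742.

21.7742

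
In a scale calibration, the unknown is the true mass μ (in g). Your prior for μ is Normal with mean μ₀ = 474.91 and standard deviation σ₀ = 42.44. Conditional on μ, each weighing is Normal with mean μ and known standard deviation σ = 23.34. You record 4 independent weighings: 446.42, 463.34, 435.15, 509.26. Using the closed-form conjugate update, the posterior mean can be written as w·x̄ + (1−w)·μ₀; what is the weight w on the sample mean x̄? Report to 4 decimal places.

For Normal data with known variance σ², a Normal(μ₀, σ₀²) prior on μ is conjugate. Posterior precision = 1/σ₀² + n/σ²; posterior mean is the precision-weighted average of μ₀ and x̄.
σ₀² = 42.44² = 1801.1536, σ² = 23.34² = 544.7556. Prior precision 1/σ₀² = 1/1801.1536; data precision n/σ² = 4/544.7556.
w = (n/σ²)/(1/σ₀² + n/σ²) = n·σ₀²/(σ² + n·σ₀²) = 4·1801.1536/(544.7556 + 4·1801.1536) = 7204.6144/7749.37 = 0.9297.

0.9297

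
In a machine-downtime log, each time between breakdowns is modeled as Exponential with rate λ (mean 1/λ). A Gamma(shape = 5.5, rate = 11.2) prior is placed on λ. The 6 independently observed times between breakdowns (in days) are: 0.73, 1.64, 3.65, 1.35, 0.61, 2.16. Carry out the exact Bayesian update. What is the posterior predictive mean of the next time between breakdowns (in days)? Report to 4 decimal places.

2.0324

With a Gamma(shape α, rate β) prior on the exponential rate λ, the posterior after n observations with total T = Σxᵢ is Gamma(α+n, β+T).
Sum of observations T = 10.14 days; n = 6.
Posterior: Gamma(5.5+6, 11.2+10.14) = Gamma(11.5, 21.34).
The predictive distribution for the next observation is Lomax; its mean is β/(α−1) = 21.34/10.5 = 2.0324.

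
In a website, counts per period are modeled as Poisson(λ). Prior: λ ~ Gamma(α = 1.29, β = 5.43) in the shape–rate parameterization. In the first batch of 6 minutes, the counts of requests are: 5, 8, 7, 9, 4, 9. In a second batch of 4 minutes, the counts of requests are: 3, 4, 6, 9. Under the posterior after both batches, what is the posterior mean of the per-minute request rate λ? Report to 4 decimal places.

4.2314

With a Gamma(shape α, rate β) prior, the Poisson likelihood is conjugate: the posterior is Gamma(α + ΣXᵢ, β + n).
Batch 1: sum of counts S = 42 over n = 6 minutes.
After batch 1: Gamma(α+S, β+n) = Gamma(1.29+42, 5.43+6) = Gamma(43.29, 11.43).
Batch 2: sum of counts S = 22 over n = 4 minutes.
After batch 2: Gamma(α+S, β+n) = Gamma(43.29+22, 11.43+4) = Gamma(65.29, 15.43).
Posterior mean = α/β = 65.29/15.43 = 4.2314.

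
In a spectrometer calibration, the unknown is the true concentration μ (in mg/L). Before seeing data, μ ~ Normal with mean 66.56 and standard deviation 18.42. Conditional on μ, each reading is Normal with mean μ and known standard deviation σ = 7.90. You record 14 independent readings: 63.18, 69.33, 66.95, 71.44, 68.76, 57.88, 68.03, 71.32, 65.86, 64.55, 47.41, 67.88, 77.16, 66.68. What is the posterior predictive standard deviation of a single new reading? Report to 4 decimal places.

8.1737

For Normal data with known variance σ², a Normal(μ₀, σ₀²) prior on μ is conjugate. Posterior precision = 1/σ₀² + n/σ²; posterior mean is the precision-weighted average of μ₀ and x̄.
σ₀² = 18.42² = 339.2964, σ² = 7.90² = 62.41; σ² + n·σ₀² = 62.41 + 14·339.2964 = 4812.5596.
Posterior precision = 1/σ₀² + n/σ² = 1/339.2964 + 14/62.41 = (σ² + n·σ₀²)/(σ₀²σ²) = 4812.5596/(339.2964·62.41); posterior variance σₙ² = σ₀²σ²/(σ² + n·σ₀²) = 339.2964·62.41/4812.5596 = 4.400047.
Predictive variance for one new observation = σₙ² + σ² = 339.2964·62.41/4812.5596 + 62.41 = σ²·(σ₀² + 4812.5596)/4812.5596 = 62.41·5151.856/4812.5596 = 66.810047; SD = √(62.41·5151.856/4812.5596) = 8.1737.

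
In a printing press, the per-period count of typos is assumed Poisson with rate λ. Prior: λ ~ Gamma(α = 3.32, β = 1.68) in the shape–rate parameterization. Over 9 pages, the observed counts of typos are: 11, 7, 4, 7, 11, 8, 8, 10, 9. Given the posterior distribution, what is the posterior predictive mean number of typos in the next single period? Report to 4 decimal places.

7.3333

With a Gamma(shape α, rate β) prior, the Poisson likelihood is conjugate: the posterior is Gamma(α + ΣXᵢ, β + n).
Sum of counts S = 75 over n = 9 pages.
Posterior: Gamma(α+S, β+n) = Gamma(3.32+75, 1.68+9) = Gamma(78.32, 10.68).
The predictive distribution for one future period is NegBinom with mean α/β = 7.3333.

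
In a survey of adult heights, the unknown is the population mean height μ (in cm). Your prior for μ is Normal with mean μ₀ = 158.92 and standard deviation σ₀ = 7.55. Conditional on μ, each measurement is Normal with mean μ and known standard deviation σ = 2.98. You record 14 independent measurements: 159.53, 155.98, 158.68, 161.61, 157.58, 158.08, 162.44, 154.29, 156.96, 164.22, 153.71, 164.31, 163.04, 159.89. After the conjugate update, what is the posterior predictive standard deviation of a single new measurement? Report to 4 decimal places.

3.0835

For Normal data with known variance σ², a Normal(μ₀, σ₀²) prior on μ is conjugate. Posterior precision = 1/σ₀² + n/σ²; posterior mean is the precision-weighted average of μ₀ and x̄.
σ₀² = 7.55² = 57.0025, σ² = 2.98² = 8.8804; σ² + n·σ₀² = 8.8804 + 14·57.0025 = 806.9154.
Posterior precision = 1/σ₀² + n/σ² = 1/57.0025 + 14/8.8804 = (σ² + n·σ₀²)/(σ₀²σ²) = 806.9154/(57.0025·8.8804); posterior variance σₙ² = σ₀²σ²/(σ² + n·σ₀²) = 57.0025·8.8804/806.9154 = 0.627333.
Predictive variance for one new observation = σₙ² + σ² = 57.0025·8.8804/806.9154 + 8.8804 = σ²·(σ₀² + 806.9154)/806.9154 = 8.8804·863.9179/806.9154 = 9.507733; SD = √(8.8804·863.9179/806.9154) = 3.0835.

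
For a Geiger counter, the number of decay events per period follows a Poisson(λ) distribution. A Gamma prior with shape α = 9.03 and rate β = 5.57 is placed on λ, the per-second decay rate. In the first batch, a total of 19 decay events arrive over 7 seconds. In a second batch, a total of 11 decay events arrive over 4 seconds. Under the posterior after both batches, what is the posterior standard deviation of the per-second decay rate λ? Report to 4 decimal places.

With a Gamma(shape α, rate β) prior, the Poisson likelihood is conjugate: the posterior is Gamma(α + ΣXᵢ, β + n).
After batch 1: Gamma(α+S, β+n) = Gamma(9.03+19, 5.57+7) = Gamma(28.03, 12.57).
After batch 2: Gamma(α+S, β+n) = Gamma(28.03+11, 12.57+4) = Gamma(39.03, 16.57).
SD = √α/β = √39.03/16.57 = 0.3770.

0.3770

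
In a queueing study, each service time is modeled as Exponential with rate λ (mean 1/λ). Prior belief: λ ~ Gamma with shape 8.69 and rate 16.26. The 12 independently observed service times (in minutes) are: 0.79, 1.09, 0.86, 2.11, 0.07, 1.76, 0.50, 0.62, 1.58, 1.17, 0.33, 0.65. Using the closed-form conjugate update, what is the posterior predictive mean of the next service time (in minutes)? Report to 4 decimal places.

With a Gamma(shape α, rate β) prior on the exponential rate λ, the posterior after n observations with total T = Σxᵢ is Gamma(α+n, β+T).
Sum of observations T = 11.53 minutes; n = 12.
Posterior: Gamma(8.69+12, 16.26+11.53) = Gamma(20.69, 27.79).
The predictive distribution for the next observation is Lomax; its mean is β/(α−1) = 27.79/19.69 = 1.4114.

1.4114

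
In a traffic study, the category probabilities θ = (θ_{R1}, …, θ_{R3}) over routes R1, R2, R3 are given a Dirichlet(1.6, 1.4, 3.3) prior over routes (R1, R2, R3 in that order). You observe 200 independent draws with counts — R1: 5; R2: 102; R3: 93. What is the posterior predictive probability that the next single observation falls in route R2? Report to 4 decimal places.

0.5012

The Dirichlet prior is conjugate to the Multinomial likelihood: each posterior αⱼ = prior αⱼ + observed count nⱼ.
Posterior concentration: (6.6, 103.4, 96.3), total = 206.3.
P(next = R2 | data) = α_{R2}/Σα = 0.5012.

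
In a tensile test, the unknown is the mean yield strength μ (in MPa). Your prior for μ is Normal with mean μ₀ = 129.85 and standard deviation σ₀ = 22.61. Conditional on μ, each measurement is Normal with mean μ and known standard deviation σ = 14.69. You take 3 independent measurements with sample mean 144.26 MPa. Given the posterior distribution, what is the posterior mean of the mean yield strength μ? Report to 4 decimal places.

For Normal data with known variance σ², a Normal(μ₀, σ₀²) prior on μ is conjugate. Posterior precision = 1/σ₀² + n/σ²; posterior mean is the precision-weighted average of μ₀ and x̄.
n·x̄ = 3·144.26 = 432.78.
σ₀² = 22.61² = 511.2121, σ² = 14.69² = 215.7961; σ² + n·σ₀² = 215.7961 + 3·511.2121 = 1749.4324.
Posterior mean = (μ₀/σ₀² + n·x̄/σ²)/(1/σ₀² + n/σ²) = (σ²·μ₀ + σ₀²·n·x̄)/(σ² + n·σ₀²) = (215.7961·129.85 + 511.2121·432.78)/1749.4324 = 249263.496223/1749.4324 = 142.4825.

142.4825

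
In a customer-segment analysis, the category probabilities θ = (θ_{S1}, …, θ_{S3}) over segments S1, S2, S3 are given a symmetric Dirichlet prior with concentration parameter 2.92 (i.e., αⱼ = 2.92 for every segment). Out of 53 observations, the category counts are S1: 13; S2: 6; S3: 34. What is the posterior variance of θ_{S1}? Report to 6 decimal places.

The Dirichlet prior is conjugate to the Multinomial likelihood: each posterior αⱼ = prior αⱼ + observed count nⱼ.
Posterior concentration: (15.92, 8.92, 36.92), total = 61.76.
Var[θ_j] = α_j(Σα−α_j)/((Σα)²(Σα+1)) = 15.92·45.84/(61.76²·62.76) = 0.003049.

0.003049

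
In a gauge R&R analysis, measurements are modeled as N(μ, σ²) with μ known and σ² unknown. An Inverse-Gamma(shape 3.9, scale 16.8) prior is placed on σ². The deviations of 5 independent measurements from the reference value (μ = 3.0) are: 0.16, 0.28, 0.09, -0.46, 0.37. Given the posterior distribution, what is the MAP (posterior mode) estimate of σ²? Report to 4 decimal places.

2.3014

With known mean μ and an Inverse-Gamma(α, β) prior on σ², the Normal likelihood is conjugate: posterior is Inv-Gamma(α + n/2, β + Σ(xᵢ−μ)²/2).
Σ(xᵢ−μ)² = (0.16)² + (0.28)² + (0.09)² + (-0.46)² + (0.37)² = 0.4606.
Posterior: Inv-Gamma(3.9 + 5/2, 16.8 + 0.4606/2) = Inv-Gamma(6.40, 17.03030).
Mode = β/(α+1) = 17.03030/7.40 = 2.3014.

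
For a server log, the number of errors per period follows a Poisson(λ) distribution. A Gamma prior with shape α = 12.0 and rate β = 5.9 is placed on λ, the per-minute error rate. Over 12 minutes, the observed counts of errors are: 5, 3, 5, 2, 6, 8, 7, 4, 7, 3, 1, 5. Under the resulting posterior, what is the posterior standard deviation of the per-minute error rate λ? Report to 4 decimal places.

With a Gamma(shape α, rate β) prior, the Poisson likelihood is conjugate: the posterior is Gamma(α + ΣXᵢ, β + n).
Sum of counts S = 56 over n = 12 minutes.
Posterior: Gamma(α+S, β+n) = Gamma(12.0+56, 5.9+12) = Gamma(68.0, 17.9).
SD = √α/β = √68.0/17.9 = 0.4607.

0.4607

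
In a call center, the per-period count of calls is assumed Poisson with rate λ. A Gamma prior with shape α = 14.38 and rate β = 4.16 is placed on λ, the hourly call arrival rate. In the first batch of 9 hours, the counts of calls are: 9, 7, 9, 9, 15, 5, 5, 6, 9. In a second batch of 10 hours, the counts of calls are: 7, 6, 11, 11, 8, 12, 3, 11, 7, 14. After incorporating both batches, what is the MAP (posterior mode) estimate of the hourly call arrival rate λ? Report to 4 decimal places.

With a Gamma(shape α, rate β) prior, the Poisson likelihood is conjugate: the posterior is Gamma(α + ΣXᵢ, β + n).
Batch 1: sum of counts S = 74 over n = 9 hours.
After batch 1: Gamma(α+S, β+n) = Gamma(14.38+74, 4.16+9) = Gamma(88.38, 13.16).
Batch 2: sum of counts S = 90 over n = 10 hours.
After batch 2: Gamma(α+S, β+n) = Gamma(88.38+90, 13.16+10) = Gamma(178.38, 23.16).
Mode of Gamma(α,β) for α≥1 is (α−1)/β = 177.38/23.16 = 7.6589.

7.6589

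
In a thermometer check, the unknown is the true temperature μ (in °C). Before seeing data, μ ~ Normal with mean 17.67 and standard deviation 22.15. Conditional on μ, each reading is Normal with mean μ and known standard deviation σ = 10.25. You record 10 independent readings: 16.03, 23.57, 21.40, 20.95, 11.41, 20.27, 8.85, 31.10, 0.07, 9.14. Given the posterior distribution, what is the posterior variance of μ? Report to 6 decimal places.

10.285985

For Normal data with known variance σ², a Normal(μ₀, σ₀²) prior on μ is conjugate. Posterior precision = 1/σ₀² + n/σ²; posterior mean is the precision-weighted average of μ₀ and x̄.
σ₀² = 22.15² = 490.6225, σ² = 10.25² = 105.0625; σ² + n·σ₀² = 105.0625 + 10·490.6225 = 5011.2875.
Posterior precision = 1/σ₀² + n/σ² = 1/490.6225 + 10/105.0625 = (σ² + n·σ₀²)/(σ₀²σ²) = 5011.2875/(490.6225·105.0625); posterior variance σₙ² = σ₀²σ²/(σ² + n·σ₀²) = 490.6225·105.0625/5011.2875 = 10.285985.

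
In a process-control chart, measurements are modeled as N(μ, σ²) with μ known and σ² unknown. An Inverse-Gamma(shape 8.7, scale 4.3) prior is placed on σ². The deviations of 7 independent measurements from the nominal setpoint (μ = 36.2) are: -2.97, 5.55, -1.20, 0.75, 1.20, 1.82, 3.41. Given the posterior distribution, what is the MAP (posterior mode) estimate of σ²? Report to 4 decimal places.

With known mean μ and an Inverse-Gamma(α, β) prior on σ², the Normal likelihood is conjugate: posterior is Inv-Gamma(α + n/2, β + Σ(xᵢ−μ)²/2).
Σ(xᵢ−μ)² = (-2.97)² + (5.55)² + (-1.20)² + (0.75)² + (1.20)² + (1.82)² + (3.41)² = 58.0064.
Posterior: Inv-Gamma(8.7 + 7/2, 4.3 + 58.0064/2) = Inv-Gamma(12.20, 33.30320).
Mode = β/(α+1) = 33.30320/13.20 = 2.5230.

2.5230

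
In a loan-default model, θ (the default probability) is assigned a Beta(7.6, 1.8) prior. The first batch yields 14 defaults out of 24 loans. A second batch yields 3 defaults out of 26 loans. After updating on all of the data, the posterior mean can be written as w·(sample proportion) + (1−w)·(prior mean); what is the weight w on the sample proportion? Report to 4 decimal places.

The Beta prior is conjugate to a Binomial/Bernoulli likelihood; the update adds successes to α and failures to β.
Total number of loans: n = 24 + 26 = 50.
Posterior mean = (α₀+k)/(α₀+β₀+n) = [n/(α₀+β₀+n)]·(k/n) + [(α₀+β₀)/(α₀+β₀+n)]·α₀/(α₀+β₀), so only n and the prior enter the weight.
The weight on the data is w = n/(α₀+β₀+n) = 50/(7.6+1.8+50) = 50/59.4 = 0.8418.

0.8418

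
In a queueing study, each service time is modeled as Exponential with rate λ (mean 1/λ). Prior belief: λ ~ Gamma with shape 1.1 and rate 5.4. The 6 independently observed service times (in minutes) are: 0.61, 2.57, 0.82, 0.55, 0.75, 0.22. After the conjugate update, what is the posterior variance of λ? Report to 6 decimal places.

With a Gamma(shape α, rate β) prior on the exponential rate λ, the posterior after n observations with total T = Σxᵢ is Gamma(α+n, β+T).
Sum of observations T = 5.52 minutes; n = 6.
Posterior: Gamma(1.1+6, 5.4+5.52) = Gamma(7.1, 10.92).
Var = α/β² = 0.059541.

0.059541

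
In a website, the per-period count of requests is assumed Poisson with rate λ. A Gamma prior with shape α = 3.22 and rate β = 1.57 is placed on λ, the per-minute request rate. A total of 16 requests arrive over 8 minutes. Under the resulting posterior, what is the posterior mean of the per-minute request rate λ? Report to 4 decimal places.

With a Gamma(shape α, rate β) prior, the Poisson likelihood is conjugate: the posterior is Gamma(α + ΣXᵢ, β + n).
Posterior: Gamma(α+S, β+n) = Gamma(3.22+16, 1.57+8) = Gamma(19.22, 9.57).
Posterior mean = α/β = 19.22/9.57 = 2.0084.

2.0084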